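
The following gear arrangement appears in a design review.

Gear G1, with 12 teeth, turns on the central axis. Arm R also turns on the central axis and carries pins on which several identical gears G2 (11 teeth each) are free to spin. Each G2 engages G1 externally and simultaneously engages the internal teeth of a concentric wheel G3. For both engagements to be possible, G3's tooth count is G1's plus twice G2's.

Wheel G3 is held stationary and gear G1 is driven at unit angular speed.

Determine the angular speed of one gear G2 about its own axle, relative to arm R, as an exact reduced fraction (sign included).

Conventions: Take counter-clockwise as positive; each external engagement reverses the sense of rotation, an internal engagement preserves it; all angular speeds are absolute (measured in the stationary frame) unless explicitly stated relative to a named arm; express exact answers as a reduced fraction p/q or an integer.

-204/253

recognized (axles ride arm R): planetary set, 12/11/34 teeth
ring teeth: 12 + 2·11 = 34
12(ω_sun−ω_arm) = −34(ω_ring−ω_arm),  ω_ring = 0, ω_sun = 1
12(1−ω_arm) = −34(0−ω_arm)  ⇒  46·ω_arm = 12  ⇒  ω_arm = 6/23
sun–planet mesh: 12·(1−6/23) = −11·(ω_p−ω_arm)  ⇒  ω_p−ω_arm = -204/253
exact speed ratio = -204/253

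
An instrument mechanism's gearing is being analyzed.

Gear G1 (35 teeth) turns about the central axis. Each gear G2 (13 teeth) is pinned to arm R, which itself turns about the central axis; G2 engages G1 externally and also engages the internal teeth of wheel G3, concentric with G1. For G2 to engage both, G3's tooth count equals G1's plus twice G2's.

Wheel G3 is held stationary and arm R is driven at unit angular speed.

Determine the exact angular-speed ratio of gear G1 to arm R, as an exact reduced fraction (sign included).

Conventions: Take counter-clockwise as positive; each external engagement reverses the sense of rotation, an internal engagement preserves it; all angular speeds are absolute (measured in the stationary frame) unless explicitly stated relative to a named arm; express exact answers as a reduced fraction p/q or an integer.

96/35

planetary set (35T centre, 13T on arm, 61T internal) — Willis relation
ring teeth: 35 + 2·13 = 61
35(ω_sun−ω_arm) = −61(ω_ring−ω_arm),  ω_ring = 0, ω_arm = 1
ω_sun = 1 − (61/35)(0−1) = 96/35
ω_out/ω_in = 96/35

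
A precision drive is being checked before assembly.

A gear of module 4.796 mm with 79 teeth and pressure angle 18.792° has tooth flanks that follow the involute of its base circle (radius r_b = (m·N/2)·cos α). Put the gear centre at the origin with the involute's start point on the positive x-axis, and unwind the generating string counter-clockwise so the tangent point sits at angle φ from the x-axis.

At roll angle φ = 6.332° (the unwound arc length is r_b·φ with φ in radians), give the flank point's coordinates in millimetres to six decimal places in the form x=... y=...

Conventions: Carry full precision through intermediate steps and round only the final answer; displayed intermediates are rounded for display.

single-mesh involute tooth geometry (79T wheel at module 4.796)
pitch radius r_p = m·N/2 = 4.796·79/2 = 189.442000
base radius r_b = r_p·cos α = 189.442000·cos 18.792° = 179.343652
roll angle φ = 6.332° = 0.11051425 rad
x = r_b·(cos φ + φ·sin φ) = 180.435508
y = r_b·(sin φ − φ·cos φ) = 0.080591

x=180.435508 y=0.080591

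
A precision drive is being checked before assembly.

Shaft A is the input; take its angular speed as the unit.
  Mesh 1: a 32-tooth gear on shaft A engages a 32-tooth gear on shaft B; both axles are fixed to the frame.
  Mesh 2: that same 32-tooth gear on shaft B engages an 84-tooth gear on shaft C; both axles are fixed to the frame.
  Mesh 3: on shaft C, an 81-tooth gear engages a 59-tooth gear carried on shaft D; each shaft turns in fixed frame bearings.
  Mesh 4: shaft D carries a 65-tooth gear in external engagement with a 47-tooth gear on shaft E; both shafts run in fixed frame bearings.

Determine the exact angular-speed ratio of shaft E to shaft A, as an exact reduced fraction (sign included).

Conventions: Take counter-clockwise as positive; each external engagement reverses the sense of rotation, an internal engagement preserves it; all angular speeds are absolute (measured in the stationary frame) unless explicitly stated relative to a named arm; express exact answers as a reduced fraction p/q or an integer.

14040/19411

class = fixed-axis compound train [4 meshes; 4 ratios multiply, 4 sense flips]
mesh 1 [32T→32T]: running ratio 1, sense −
mesh 2 [32T→84T]: running ratio 8/21, sense +
mesh 3 [81T→59T]: running ratio 216/413, sense −
mesh 4 [65T→47T]: running ratio 14040/19411, sense +
ω_out/ω_in = 14040/19411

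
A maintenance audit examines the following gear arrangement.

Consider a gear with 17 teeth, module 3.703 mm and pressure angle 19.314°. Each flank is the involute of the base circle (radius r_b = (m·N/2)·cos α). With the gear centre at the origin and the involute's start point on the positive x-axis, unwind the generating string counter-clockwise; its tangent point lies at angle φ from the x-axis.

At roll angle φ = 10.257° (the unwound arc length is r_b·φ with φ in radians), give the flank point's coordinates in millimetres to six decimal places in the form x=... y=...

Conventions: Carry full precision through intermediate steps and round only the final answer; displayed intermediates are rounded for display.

x=30.176229 y=0.056623

recognized (one wheel, involute flank): single-mesh tooth geometry, m = 3.703, N = 17
pitch radius r_p = m·N/2 = 3.703·17/2 = 31.475500
base radius r_b = r_p·cos α = 31.475500·cos 19.314° = 29.704064
roll angle φ = 10.257° = 0.17901842 rad
x = r_b·(cos φ + φ·sin φ) = 30.176229
y = r_b·(sin φ − φ·cos φ) = 0.056623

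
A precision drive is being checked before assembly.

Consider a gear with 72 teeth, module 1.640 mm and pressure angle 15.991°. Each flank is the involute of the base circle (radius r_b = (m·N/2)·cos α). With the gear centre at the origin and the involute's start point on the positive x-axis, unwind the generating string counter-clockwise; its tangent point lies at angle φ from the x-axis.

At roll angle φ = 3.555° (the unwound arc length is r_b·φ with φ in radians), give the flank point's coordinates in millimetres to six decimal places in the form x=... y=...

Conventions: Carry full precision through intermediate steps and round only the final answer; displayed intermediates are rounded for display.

x=56.864588 y=0.004517

recognized (one wheel, involute flank): single-mesh tooth geometry, m = 1.640, N = 72
pitch radius r_p = m·N/2 = 1.640·72/2 = 59.040000
base radius r_b = r_p·cos α = 59.040000·cos 15.991° = 56.755446
roll angle φ = 3.555° = 0.06204645 rad
x = r_b·(cos φ + φ·sin φ) = 56.864588
y = r_b·(sin φ − φ·cos φ) = 0.004517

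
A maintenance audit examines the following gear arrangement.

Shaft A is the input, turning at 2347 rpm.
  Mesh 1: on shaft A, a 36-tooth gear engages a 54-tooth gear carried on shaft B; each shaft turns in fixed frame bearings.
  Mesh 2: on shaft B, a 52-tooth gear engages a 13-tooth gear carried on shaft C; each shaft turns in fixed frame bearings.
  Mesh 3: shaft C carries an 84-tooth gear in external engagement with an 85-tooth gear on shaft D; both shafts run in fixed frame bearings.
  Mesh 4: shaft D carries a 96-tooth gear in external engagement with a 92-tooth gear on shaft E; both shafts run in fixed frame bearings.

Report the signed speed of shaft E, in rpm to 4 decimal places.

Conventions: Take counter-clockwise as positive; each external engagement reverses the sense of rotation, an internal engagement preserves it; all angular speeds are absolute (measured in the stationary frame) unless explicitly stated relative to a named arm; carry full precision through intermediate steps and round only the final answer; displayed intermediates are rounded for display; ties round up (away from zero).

topology: fixed-axis compound train — 4 meshes, A→E
mesh 1 [36T→54T]: ω = 2347.0000×36/54 = 1564.6667 rpm, sense flips to −
mesh 2 [52T→13T]: ω = 1564.6667×52/13 = 6258.6667 rpm, sense flips to +
mesh 3 [84T→85T]: ω = 6258.6667×84/85 = 6185.0353 rpm, sense flips to −
mesh 4 [96T→92T]: ω = 6185.0353×96/92 = 6453.9499 rpm, sense flips to +
signed output speed = +6453.9499 rpm

+6453.9499 rpm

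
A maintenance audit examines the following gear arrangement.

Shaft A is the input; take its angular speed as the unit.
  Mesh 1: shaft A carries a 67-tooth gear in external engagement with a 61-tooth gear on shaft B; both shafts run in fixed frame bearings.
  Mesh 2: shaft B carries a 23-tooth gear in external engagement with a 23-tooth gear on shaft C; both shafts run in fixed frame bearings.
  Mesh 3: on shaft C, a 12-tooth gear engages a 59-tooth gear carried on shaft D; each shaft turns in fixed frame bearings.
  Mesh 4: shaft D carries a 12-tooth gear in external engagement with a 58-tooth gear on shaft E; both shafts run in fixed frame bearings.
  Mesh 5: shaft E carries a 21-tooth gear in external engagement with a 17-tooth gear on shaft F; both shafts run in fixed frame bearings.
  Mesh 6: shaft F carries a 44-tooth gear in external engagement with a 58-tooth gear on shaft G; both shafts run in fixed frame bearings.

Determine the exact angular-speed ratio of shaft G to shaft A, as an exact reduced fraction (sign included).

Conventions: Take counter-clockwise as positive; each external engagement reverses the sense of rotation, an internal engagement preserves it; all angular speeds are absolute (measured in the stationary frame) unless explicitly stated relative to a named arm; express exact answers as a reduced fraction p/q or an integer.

2228688/51454903

class = fixed-axis compound train [6 meshes; 6 ratios multiply, 6 sense flips]
mesh 1 [67T→61T]: running ratio 67/61, sense −
mesh 2 [23T→23T]: running ratio 67/61, sense +
mesh 3 [12T→59T]: running ratio 804/3599, sense −
mesh 4 [12T→58T]: running ratio 4824/104371, sense +
mesh 5 [21T→17T]: running ratio 101304/1774307, sense −
mesh 6 [44T→58T]: running ratio 2228688/51454903, sense +
ω_out/ω_in = 2228688/51454903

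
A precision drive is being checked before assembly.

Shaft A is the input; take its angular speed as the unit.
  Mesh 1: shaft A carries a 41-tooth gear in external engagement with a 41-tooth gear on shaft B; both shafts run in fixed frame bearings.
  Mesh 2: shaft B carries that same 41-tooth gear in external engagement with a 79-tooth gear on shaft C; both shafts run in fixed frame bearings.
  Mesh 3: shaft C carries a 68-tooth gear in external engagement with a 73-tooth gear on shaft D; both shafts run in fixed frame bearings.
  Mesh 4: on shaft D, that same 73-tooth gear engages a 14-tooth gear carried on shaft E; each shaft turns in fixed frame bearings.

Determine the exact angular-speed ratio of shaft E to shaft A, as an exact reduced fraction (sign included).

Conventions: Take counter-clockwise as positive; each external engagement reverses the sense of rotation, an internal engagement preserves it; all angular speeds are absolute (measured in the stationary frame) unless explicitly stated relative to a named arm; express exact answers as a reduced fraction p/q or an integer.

1394/553

class = fixed-axis compound train [4 meshes; 4 ratios multiply, 4 sense flips]
mesh 1 [41T→41T]: running ratio 1, sense −
mesh 2 [41T→79T]: running ratio 41/79, sense +
mesh 3 [68T→73T]: running ratio 2788/5767, sense −
mesh 4 [73T→14T]: running ratio 1394/553, sense +
ω_out/ω_in = 1394/553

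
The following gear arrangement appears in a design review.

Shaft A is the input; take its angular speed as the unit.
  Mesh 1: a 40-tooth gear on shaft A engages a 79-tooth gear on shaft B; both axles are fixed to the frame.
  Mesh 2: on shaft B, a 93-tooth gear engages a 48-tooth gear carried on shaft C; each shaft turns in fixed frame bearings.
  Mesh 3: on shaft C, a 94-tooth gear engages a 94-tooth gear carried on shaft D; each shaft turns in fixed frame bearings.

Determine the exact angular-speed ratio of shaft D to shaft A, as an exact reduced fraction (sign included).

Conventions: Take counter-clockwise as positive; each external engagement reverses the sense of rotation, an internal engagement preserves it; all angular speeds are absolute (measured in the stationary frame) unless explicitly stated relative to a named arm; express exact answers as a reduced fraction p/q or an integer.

-155/158

class = fixed-axis compound train [3 meshes; 3 ratios multiply, 3 sense flips]
mesh 1 [40T→79T]: running ratio 40/79, sense −
mesh 2 [93T→48T]: running ratio 155/158, sense +
mesh 3 [94T→94T]: running ratio 155/158, sense −
ω_out/ω_in = -155/158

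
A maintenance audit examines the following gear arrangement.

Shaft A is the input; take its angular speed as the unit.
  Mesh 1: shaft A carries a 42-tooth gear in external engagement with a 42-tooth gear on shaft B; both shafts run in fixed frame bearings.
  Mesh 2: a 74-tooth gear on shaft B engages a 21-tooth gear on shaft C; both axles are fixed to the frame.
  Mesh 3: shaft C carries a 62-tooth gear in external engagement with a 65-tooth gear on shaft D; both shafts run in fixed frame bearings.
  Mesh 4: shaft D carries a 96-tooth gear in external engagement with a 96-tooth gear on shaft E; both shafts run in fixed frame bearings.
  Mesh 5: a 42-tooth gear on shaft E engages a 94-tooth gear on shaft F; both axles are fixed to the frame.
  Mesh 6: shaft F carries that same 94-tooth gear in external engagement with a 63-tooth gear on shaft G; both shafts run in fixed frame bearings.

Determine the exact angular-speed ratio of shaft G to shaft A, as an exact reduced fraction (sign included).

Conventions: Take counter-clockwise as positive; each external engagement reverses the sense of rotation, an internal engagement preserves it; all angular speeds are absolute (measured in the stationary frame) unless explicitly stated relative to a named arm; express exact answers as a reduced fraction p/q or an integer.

9176/4095

class = fixed-axis compound train [6 meshes; 6 ratios multiply, 6 sense flips]
mesh 1 [42T→42T]: running ratio 1, sense −
mesh 2 [74T→21T]: running ratio 74/21, sense +
mesh 3 [62T→65T]: running ratio 4588/1365, sense −
mesh 4 [96T→96T]: running ratio 4588/1365, sense +
mesh 5 [42T→94T]: running ratio 4588/3055, sense −
mesh 6 [94T→63T]: running ratio 9176/4095, sense +
ω_out/ω_in = 9176/4095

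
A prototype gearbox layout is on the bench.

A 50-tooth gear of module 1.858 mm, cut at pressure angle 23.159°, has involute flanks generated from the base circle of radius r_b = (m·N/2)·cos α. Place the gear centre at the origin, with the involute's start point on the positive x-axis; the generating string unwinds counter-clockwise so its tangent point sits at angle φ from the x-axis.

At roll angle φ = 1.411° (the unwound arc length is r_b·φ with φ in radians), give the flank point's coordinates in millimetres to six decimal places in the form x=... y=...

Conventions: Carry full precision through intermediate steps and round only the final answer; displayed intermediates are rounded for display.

x=42.719868 y=0.000213

single-mesh involute tooth geometry (50T wheel at module 1.858)
pitch radius r_p = m·N/2 = 1.858·50/2 = 46.450000
base radius r_b = r_p·cos α = 46.450000·cos 23.159° = 42.706920
roll angle φ = 1.411° = 0.02462660 rad
x = r_b·(cos φ + φ·sin φ) = 42.719868
y = r_b·(sin φ − φ·cos φ) = 0.000213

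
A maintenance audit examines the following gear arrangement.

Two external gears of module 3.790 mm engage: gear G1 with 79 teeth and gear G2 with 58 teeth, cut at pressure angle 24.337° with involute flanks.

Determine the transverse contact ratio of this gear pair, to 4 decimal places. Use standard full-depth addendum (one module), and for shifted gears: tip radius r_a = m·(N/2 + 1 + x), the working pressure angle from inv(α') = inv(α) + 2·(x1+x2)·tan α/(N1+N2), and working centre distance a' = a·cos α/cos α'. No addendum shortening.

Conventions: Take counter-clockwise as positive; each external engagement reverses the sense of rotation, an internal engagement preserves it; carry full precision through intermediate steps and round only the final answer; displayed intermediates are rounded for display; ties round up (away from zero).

recognized (one external pair, fixed centres): single-mesh tooth geometry, m = 3.790, N1 = 79, N2 = 58
base radii: r_b1 = 136.401816, r_b2 = 100.143105
tip radii: r_a1 = 153.495000, r_a2 = 113.700000
no profile shift: α' = α, a' = a
action lengths: √(r_a1²−r_b1²) = 70.393605, √(r_a2²−r_b2²) = 53.842813
base pitch p_b = π·m·cos α = 10.848581
CR = (70.393605 + 53.842813 − 259.615000·sin 24.33700°)/10.848581 = 1.589917
contact ratio ≈ 1.5899

1.5899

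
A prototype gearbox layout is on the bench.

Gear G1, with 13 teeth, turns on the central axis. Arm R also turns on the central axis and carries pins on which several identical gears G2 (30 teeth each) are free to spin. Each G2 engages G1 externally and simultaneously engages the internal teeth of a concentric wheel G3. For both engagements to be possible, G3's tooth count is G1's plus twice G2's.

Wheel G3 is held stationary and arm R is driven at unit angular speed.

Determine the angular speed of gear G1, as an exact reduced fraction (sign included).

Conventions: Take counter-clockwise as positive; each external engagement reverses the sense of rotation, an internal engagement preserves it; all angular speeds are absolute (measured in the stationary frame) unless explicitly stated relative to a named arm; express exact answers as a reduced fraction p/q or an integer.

class = planetary set [G3 = 13+2·30 = 73; Willis about the carrier]
ring teeth: 13 + 2·30 = 73
13(ω_sun−ω_arm) = −73(ω_ring−ω_arm),  ω_ring = 0, ω_arm = 1
ω_sun = 1 − (73/13)(0−1) = 86/13
exact speed ratio = 86/13

86/13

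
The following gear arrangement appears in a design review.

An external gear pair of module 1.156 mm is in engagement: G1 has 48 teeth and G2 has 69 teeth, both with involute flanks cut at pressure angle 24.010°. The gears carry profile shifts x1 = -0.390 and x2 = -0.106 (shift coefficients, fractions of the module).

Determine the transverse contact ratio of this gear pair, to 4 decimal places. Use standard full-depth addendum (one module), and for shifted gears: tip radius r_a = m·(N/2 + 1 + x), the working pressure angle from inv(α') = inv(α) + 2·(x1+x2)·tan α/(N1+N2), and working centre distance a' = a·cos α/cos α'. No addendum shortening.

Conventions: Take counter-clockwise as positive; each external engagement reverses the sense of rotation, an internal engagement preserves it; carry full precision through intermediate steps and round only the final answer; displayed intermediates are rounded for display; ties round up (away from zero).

1.6600

topology: single-mesh involute geometry — m = 1.156, 48T/69T pair
base radii: r_b1 = 25.343435, r_b2 = 36.431188
tip radii: r_a1 = 28.449160, r_a2 = 40.915464
inv(α') = inv(24.010°) + 2·(-0.390-0.106)·tan α/(48+69) = 0.02260757  ⇒  α' = 22.85863°
a' = a·cos α / cos α' = 67.6260·cos 24.010°/cos 22.85863° = 67.039497
action lengths: √(r_a1²−r_b1²) = 12.925362, √(r_a2²−r_b2²) = 18.623741
base pitch p_b = π·m·cos α = 3.317448
CR = (12.925362 + 18.623741 − 67.039497·sin 22.85863°)/3.317448 = 1.660017
contact ratio ≈ 1.6600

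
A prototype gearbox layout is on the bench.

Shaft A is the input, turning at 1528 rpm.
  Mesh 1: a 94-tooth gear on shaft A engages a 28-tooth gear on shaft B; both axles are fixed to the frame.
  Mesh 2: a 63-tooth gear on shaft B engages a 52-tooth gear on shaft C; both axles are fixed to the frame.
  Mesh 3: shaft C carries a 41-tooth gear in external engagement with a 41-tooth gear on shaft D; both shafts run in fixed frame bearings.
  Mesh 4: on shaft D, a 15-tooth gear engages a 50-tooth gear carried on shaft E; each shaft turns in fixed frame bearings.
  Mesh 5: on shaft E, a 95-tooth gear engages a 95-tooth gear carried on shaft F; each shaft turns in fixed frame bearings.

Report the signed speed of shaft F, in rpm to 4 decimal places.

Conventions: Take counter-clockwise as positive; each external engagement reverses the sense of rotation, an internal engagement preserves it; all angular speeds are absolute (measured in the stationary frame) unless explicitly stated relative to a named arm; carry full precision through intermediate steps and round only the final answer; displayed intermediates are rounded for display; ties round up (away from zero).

-1864.4538 rpm

5-mesh fixed-axis compound train (all bearings frame-fixed)
mesh 1 [94T→28T]: ω = 1528.0000×94/28 = 5129.7143 rpm, sense flips to −
mesh 2 [63T→52T]: ω = 5129.7143×63/52 = 6214.8462 rpm, sense flips to +
mesh 3 [41T→41T]: ω = 6214.8462×41/41 = 6214.8462 rpm, sense flips to −
mesh 4 [15T→50T]: ω = 6214.8462×15/50 = 1864.4538 rpm, sense flips to +
mesh 5 [95T→95T]: ω = 1864.4538×95/95 = 1864.4538 rpm, sense flips to −
signed output speed = -1864.4538 rpm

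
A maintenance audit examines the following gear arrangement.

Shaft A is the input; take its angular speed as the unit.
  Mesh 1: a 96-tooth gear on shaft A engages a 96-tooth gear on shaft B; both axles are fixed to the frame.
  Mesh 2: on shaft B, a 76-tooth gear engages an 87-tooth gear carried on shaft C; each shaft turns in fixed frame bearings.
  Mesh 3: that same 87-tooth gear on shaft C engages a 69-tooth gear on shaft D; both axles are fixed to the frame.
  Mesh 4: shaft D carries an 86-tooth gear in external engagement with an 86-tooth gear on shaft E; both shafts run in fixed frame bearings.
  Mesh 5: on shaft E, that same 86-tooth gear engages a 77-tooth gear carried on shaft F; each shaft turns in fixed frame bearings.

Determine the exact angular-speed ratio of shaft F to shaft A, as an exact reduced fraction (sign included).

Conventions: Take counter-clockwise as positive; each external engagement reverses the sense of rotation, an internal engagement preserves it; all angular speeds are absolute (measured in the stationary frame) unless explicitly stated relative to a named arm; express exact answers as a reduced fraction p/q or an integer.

-6536/5313

class = fixed-axis compound train [5 meshes; 5 ratios multiply, 5 sense flips]
mesh 1 [96T→96T]: running ratio 1, sense −
mesh 2 [76T→87T]: running ratio 76/87, sense +
mesh 3 [87T→69T]: running ratio 76/69, sense −
mesh 4 [86T→86T]: running ratio 76/69, sense +
mesh 5 [86T→77T]: running ratio 6536/5313, sense −
ω_out/ω_in = -6536/5313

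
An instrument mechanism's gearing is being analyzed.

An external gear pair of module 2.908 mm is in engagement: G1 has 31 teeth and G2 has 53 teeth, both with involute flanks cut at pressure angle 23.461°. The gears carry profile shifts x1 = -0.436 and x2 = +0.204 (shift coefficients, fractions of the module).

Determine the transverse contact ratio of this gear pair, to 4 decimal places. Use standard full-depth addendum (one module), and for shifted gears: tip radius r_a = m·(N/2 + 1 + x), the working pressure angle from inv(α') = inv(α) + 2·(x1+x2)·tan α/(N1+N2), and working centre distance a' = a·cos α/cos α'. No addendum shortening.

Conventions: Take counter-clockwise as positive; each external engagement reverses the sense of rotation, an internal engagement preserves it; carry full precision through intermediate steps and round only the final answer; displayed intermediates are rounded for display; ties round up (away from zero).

class = single-mesh tooth geometry [involute pair 31T × 53T, m = 2.908]
base radii: r_b1 = 41.347790, r_b2 = 70.691383
tip radii: r_a1 = 46.714112, r_a2 = 80.563232
inv(α') = inv(23.461°) + 2·(-0.436+0.204)·tan α/(31+53) = 0.02213420  ⇒  α' = 22.70487°
a' = a·cos α / cos α' = 122.1360·cos 23.461°/cos 22.70487° = 121.450983
action lengths: √(r_a1²−r_b1²) = 21.738641, √(r_a2²−r_b2²) = 38.641463
base pitch p_b = π·m·cos α = 8.380511
CR = (21.738641 + 38.641463 − 121.450983·sin 22.70487°)/8.380511 = 1.611109
contact ratio ≈ 1.6111

1.6111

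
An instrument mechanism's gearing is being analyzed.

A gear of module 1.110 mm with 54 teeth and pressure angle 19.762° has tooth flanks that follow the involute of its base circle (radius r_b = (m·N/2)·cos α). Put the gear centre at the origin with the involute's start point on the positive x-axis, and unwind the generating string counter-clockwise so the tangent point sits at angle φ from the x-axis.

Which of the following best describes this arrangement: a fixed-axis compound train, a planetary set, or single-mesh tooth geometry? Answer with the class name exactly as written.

single-mesh tooth geometry

recognized (one wheel, involute flank): single-mesh tooth geometry, m = 1.110, N = 54
classification: single-mesh tooth geometry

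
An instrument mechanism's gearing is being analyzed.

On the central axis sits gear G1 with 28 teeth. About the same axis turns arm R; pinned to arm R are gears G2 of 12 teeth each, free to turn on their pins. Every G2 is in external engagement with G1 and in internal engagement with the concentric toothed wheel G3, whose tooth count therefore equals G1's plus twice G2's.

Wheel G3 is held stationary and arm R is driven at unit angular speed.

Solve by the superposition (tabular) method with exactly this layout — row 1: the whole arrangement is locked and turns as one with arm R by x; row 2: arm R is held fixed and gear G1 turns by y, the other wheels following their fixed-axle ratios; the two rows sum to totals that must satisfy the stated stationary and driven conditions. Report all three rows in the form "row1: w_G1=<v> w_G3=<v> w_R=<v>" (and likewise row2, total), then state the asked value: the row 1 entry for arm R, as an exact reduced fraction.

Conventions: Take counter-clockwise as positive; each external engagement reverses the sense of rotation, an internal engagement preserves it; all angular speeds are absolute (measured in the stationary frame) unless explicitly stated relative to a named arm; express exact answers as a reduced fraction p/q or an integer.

topology: planetary set — G1 28T / G2 12T / G3 52T, arm = carrier (Willis)
superposition row 1 [locked train]: every member turns x
row 2 (arm held, sun turns y): ω_ring = −(28/52)·y, ω_arm = 0
boundary: total ω_ring = x − (28/52)·y = 0 and total ω_arm = x = 1  ⇒  y = 13/7, x = 1
row 2 ring = −(28/52)·13/7 = -1
totals (row 1 + row 2): sun 1 + 13/7 = 20/7, ring 1 + (-1) = 0, arm 1 + 0 = 1
asked cell (row1, arm) = 1

row1: w_G1=1 w_G3=1 w_R=1
row2: w_G1=13/7 w_G3=-1 w_R=0
total: w_G1=20/7 w_G3=0 w_R=1
asked value: 1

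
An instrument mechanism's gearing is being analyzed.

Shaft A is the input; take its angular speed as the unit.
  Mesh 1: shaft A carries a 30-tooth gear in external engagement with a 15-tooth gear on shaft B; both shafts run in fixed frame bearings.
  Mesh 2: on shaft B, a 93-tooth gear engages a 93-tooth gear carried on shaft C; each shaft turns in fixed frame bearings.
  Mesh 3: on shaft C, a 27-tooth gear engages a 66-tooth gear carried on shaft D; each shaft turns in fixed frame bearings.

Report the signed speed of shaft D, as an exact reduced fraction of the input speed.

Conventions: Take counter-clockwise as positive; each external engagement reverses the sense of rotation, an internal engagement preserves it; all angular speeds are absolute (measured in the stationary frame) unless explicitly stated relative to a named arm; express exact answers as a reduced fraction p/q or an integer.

3-mesh fixed-axis compound train (all bearings frame-fixed)
mesh 1 [30T→15T]: |ω|/ω_in = 1×30/15 = 2, sense flips to −
mesh 2 [93T→93T]: |ω|/ω_in = 2×93/93 = 2, sense flips to +
mesh 3 [27T→66T]: |ω|/ω_in = 2×27/66 = 9/11, sense flips to −
signed output speed (× input speed) = -9/11

-9/11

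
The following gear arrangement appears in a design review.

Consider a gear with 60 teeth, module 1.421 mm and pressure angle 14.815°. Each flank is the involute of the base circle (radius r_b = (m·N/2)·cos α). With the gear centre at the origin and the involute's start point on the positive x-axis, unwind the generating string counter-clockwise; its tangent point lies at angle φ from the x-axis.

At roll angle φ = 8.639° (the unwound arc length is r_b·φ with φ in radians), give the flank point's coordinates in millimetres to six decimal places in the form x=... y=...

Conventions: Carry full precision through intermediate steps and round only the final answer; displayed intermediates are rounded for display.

topology: single-mesh involute geometry — m = 1.421, N = 60
pitch radius r_p = m·N/2 = 1.421·60/2 = 42.630000
base radius r_b = r_p·cos α = 42.630000·cos 14.815° = 41.212829
roll angle φ = 8.639° = 0.15077899 rad
x = r_b·(cos φ + φ·sin φ) = 41.678642
y = r_b·(sin φ − φ·cos φ) = 0.046984

x=41.678642 y=0.046984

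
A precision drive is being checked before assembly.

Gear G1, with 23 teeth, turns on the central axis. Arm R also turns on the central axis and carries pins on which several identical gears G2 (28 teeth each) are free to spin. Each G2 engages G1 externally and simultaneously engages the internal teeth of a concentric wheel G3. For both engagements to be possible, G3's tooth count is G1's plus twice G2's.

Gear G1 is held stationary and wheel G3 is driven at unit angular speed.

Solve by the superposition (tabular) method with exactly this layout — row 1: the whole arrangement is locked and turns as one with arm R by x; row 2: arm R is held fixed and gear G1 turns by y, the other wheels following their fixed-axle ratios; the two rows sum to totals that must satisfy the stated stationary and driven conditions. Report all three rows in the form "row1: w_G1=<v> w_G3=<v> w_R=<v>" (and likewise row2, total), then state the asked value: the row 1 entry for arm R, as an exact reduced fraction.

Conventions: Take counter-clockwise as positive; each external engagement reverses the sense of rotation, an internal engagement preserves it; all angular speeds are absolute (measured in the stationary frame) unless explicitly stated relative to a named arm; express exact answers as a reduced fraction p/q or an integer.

row1: w_G1=79/102 w_G3=79/102 w_R=79/102
row2: w_G1=-79/102 w_G3=23/102 w_R=0
total: w_G1=0 w_G3=1 w_R=79/102
asked value: 79/102

class = planetary set [G3 = 23+2·28 = 79; Willis about the carrier]
row 1 (train locked, turned with arm): all members turn x
superposition row 2 [arm held]: sun y, ring −(23/79)·y, arm 0
boundary: total ω_sun = x + y = 0 and total ω_ring = x − (23/79)·y = 1  ⇒  y = -79/102, x = 79/102
row 2 ring = −(23/79)·(-79/102) = 23/102
totals (row 1 + row 2): sun 79/102 + (-79/102) = 0, ring 79/102 + 23/102 = 1, arm 79/102 + 0 = 79/102
asked cell (row1, arm) = 79/102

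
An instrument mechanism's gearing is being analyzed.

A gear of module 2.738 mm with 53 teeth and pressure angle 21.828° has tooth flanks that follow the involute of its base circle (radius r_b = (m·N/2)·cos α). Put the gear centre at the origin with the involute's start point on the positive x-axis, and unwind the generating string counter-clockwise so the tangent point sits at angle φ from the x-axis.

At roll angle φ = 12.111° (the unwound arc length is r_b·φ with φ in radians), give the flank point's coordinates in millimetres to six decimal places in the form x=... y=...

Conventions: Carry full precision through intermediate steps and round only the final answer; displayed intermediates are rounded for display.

x=68.842920 y=0.211095

topology: single-mesh involute geometry — m = 2.738, N = 53
pitch radius r_p = m·N/2 = 2.738·53/2 = 72.557000
base radius r_b = r_p·cos α = 72.557000·cos 21.828° = 67.354970
roll angle φ = 12.111° = 0.21137683 rad
x = r_b·(cos φ + φ·sin φ) = 68.842920
y = r_b·(sin φ − φ·cos φ) = 0.211095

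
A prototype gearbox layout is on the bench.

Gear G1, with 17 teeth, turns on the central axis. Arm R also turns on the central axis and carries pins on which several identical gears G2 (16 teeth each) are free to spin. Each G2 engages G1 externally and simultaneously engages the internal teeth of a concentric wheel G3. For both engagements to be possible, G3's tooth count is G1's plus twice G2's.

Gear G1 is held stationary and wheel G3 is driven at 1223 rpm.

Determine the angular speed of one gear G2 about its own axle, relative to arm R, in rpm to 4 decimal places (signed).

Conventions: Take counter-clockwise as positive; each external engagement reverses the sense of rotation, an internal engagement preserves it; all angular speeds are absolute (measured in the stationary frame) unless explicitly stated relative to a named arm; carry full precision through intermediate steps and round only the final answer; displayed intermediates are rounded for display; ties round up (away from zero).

recognized (axles ride arm R): planetary set, 17/16/49 teeth
normalise by the input: solve with ω_ring = 1, then scale by 1223 rpm
ring teeth: 17 + 2·16 = 49
17(ω_sun−ω_arm) = −49(ω_ring−ω_arm),  ω_sun = 0, ω_ring = 1
17(0−ω_arm) = −49(1−ω_arm)  ⇒  66·ω_arm = 49  ⇒  ω_arm = 49/66
sun–planet mesh: 17·(0−49/66) = −16·(ω_p−ω_arm)  ⇒  ω_p−ω_arm = 833/1056
scale: ω_p−ω_arm = 833/1056 × 1223 rpm = +964.7339 rpm

+964.7339 rpm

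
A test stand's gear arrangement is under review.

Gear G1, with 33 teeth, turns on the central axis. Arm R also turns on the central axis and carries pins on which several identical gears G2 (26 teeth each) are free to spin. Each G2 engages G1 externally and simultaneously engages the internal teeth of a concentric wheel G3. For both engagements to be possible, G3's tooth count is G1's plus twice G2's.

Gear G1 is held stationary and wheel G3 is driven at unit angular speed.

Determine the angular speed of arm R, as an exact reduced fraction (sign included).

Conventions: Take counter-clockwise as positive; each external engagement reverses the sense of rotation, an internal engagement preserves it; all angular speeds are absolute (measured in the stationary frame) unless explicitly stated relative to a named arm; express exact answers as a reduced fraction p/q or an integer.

85/118

class = planetary set [G3 = 33+2·26 = 85; Willis about the carrier]
ring teeth: 33 + 2·26 = 85
33(ω_sun−ω_arm) = −85(ω_ring−ω_arm),  ω_sun = 0, ω_ring = 1
33(0−ω_arm) = −85(1−ω_arm)  ⇒  118·ω_arm = 85  ⇒  ω_arm = 85/118
exact speed ratio = 85/118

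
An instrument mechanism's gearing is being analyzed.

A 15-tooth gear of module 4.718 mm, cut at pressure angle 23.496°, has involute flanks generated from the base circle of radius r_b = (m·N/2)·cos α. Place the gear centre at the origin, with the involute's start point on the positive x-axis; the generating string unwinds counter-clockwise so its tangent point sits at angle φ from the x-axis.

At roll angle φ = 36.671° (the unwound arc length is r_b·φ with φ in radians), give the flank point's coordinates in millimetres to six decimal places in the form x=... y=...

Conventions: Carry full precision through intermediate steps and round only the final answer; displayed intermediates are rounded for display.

x=38.432426 y=2.721533

recognized (one wheel, involute flank): single-mesh tooth geometry, m = 4.718, N = 15
pitch radius r_p = m·N/2 = 4.718·15/2 = 35.385000
base radius r_b = r_p·cos α = 35.385000·cos 23.496° = 32.451156
roll angle φ = 36.671° = 0.64002969 rad
x = r_b·(cos φ + φ·sin φ) = 38.432426
y = r_b·(sin φ − φ·cos φ) = 2.721533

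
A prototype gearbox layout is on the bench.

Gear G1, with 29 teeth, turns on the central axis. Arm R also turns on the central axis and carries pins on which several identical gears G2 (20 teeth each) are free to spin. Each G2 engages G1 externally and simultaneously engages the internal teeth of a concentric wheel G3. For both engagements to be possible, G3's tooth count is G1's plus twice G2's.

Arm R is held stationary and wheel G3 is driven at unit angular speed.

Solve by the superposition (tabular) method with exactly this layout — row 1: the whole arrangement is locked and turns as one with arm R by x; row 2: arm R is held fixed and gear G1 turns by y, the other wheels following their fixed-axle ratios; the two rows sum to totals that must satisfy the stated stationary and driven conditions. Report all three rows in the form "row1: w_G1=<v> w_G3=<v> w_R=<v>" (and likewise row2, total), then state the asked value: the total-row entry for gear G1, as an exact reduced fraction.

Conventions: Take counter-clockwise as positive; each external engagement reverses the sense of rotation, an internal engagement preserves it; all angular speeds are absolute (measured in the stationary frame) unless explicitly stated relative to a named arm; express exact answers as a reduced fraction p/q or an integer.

class = planetary set [G3 = 29+2·20 = 69; Willis about the carrier]
row 1: whole set turns with the arm by x
row 2 — arm fixed, fixed-axis ratios: sun y, ring −(29/69)·y, arm 0
boundary: total ω_arm = x = 0 and total ω_ring = x − (29/69)·y = 1  ⇒  y = -69/29, x = 0
row 2 ring = −(29/69)·(-69/29) = 1
totals (row 1 + row 2): sun 0 + (-69/29) = -69/29, ring 0 + 1 = 1, arm 0 + 0 = 0
asked cell (total, sun) = -69/29

row1: w_G1=0 w_G3=0 w_R=0
row2: w_G1=-69/29 w_G3=1 w_R=0
total: w_G1=-69/29 w_G3=1 w_R=0
asked value: -69/29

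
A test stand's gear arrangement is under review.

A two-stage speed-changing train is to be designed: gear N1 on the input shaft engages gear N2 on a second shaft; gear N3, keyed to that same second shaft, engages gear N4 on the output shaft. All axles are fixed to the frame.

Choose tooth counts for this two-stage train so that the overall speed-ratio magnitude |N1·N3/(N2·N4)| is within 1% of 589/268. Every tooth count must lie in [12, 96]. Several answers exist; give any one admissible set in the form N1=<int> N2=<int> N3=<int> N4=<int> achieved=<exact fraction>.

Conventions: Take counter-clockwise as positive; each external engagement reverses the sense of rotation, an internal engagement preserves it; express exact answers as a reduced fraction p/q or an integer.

class = fixed-axis compound train [2-stage, 589/268 wanted]
target = 589/268 in lowest terms: an exact hit needs N1·N3 = k·589 and N2·N4 = k·268 for one integer k, every count in [12, 96]; additionally prefer no 1:1 stage (N1 ≠ N2, N3 ≠ N4)
k = 1…2: no 1:1-free in-range split of k·589 and k·268 into factor pairs; take k = 3
k = 3: N1·N3 = 1767 = 19·93, N2·N4 = 804 = 12·67
achieved = 19·93/(12·67) = 589/268; |achieved − target| = 0 ≤ 589/26800 ✓

N1=19 N2=12 N3=93 N4=67 achieved=589/268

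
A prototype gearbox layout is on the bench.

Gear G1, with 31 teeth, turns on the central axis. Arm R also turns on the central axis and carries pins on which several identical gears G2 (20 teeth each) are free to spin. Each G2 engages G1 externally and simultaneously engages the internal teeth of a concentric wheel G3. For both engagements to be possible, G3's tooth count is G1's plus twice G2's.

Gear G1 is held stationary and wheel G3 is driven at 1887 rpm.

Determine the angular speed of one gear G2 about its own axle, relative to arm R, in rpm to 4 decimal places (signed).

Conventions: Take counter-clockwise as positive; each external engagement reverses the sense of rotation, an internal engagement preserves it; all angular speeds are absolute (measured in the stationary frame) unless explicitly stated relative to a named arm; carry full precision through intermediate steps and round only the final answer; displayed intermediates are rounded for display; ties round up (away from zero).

class = planetary set [G3 = 31+2·20 = 71; Willis about the carrier]
normalise by the input: solve with ω_ring = 1, then scale by 1887 rpm
ring teeth: 31 + 2·20 = 71
31(ω_sun−ω_arm) = −71(ω_ring−ω_arm),  ω_sun = 0, ω_ring = 1
31(0−ω_arm) = −71(1−ω_arm)  ⇒  102·ω_arm = 71  ⇒  ω_arm = 71/102
sun–planet mesh: 31·(0−71/102) = −20·(ω_p−ω_arm)  ⇒  ω_p−ω_arm = 2201/2040
scale: ω_p−ω_arm = 2201/2040 × 1887 rpm = +2035.9250 rpm

+2035.9250 rpm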